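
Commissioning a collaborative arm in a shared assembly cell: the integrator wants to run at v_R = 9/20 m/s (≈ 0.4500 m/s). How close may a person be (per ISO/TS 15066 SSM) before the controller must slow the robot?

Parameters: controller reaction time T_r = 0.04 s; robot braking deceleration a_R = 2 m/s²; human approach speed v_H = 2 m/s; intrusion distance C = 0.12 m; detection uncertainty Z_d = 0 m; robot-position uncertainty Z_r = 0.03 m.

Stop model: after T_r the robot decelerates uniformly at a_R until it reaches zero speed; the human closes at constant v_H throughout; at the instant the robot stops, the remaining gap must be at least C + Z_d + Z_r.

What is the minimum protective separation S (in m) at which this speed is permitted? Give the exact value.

S_min = 5989/8000 m = 0.7486 m

braking lasts T_s = (9/20)/2 = 0.2250 s
robot covers v_R·T_r = 0.4500·0.0400 = 0.0180 m before braking
robot under decel: 0.4500²/(2·2.0000) = 0.0506 m
human over T_r+T_s: 2.0000·(0.0400+0.2250) = 0.5300 m
residual clearance needed = 0.1200+0.0000+0.0300 = 0.1500 m
S_min ≈ 0.0180+0.0506+0.5300+0.1500  ⇒  S_min = 5989/8000 m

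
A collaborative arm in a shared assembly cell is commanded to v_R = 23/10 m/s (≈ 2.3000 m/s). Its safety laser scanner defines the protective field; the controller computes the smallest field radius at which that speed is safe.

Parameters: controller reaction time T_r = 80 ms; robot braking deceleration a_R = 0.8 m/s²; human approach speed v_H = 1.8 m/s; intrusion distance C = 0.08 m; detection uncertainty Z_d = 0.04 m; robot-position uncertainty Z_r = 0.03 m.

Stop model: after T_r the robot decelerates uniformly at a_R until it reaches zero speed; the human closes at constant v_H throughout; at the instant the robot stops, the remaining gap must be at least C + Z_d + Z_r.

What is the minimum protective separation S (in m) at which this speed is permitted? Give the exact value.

S_min = 35837/4000 m = 8.9593 m

stop time T_s = (23/10)/(4/5) = 2.8750 s
reaction-phase robot travel = 2.3000·0.0800 = 0.1840 m
braking distance = 2.3000²/(2·0.8000) = 3.3062 m
person approaches 1.8000·(0.0800+2.8750) = 5.3190 m
residual clearance needed = 0.0800+0.0400+0.0300 = 0.1500 m
S_min ≈ 0.1840+3.3062+5.3190+0.1500  ⇒  S_min = 35837/4000 m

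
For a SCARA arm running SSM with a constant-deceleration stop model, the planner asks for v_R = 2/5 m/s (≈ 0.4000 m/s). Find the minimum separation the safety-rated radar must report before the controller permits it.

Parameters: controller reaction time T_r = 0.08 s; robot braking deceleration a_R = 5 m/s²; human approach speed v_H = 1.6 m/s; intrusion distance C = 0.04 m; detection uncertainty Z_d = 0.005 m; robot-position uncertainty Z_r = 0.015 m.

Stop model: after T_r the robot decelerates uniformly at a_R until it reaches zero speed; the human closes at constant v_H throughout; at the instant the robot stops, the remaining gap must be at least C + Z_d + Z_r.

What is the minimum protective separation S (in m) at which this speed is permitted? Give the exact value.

S_min = 91/250 m = 0.3640 m

braking lasts T_s = (2/5)/5 = 0.0800 s
reaction-phase robot travel = 0.4000·0.0800 = 0.0320 m
robot covers 0.4000·0.0800 − ½·5.0000·0.0800² = 0.0160 m while stopping
human over T_r+T_s: 1.6000·(0.0800+0.0800) = 0.2560 m
residual clearance needed = 0.0400+0.0050+0.0150 = 0.0600 m
S_min ≈ 0.0320+0.0160+0.2560+0.0600  ⇒  S_min = 91/250 m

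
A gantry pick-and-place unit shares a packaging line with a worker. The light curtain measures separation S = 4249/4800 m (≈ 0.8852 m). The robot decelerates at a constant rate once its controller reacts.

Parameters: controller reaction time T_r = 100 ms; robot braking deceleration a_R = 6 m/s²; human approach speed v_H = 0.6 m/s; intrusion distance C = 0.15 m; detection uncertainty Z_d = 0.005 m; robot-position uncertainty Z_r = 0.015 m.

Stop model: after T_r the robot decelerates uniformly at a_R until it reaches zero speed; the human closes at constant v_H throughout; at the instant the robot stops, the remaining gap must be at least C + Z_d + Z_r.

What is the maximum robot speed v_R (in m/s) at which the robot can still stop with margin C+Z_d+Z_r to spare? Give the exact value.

at the boundary: (1/12)·v² + (1/5)·v + (-629/960) = 0
  disc = (1/5)² − 4·(1/12)·(-629/960) = 3721/14400 ; √disc = 61/120
  v_R = (−(1/5) + 61/120) / (2·(1/12)) = 37/20 m/s
check:
T_s = v_R/a_R = (37/20)/6 = 0.3083 s
robot in T_r: 1.8500·0.1000 = 0.1850 m
robot under decel: 1.8500²/(2·6.0000) = 0.2852 m
person approaches 0.6000·(0.1000+0.3083) = 0.2450 m
margins: 0.1500+0.0050+0.0150 = 0.1700 m
sum ≈ 0.1850+0.2852+0.2450+0.1700 ≈ 0.8852 m = S ✓

v_R_max = 37/20 m/s = 1.8500 m/s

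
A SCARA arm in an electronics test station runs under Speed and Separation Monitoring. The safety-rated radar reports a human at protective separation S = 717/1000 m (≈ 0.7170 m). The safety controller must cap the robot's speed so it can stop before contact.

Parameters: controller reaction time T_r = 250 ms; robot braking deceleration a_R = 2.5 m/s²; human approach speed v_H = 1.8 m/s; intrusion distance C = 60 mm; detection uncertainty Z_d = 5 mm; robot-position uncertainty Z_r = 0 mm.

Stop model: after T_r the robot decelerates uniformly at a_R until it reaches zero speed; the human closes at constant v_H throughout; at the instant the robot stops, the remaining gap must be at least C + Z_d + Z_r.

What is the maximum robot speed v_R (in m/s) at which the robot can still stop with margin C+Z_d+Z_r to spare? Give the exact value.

v_R_max = 1/5 m/s = 0.2000 m/s

quadratic (1/5)·v² + (97/100)·v + (-101/500) = 0
  disc = (97/100)² − 4·(1/5)·(-101/500) = 441/400 ; √disc = 21/20
  v_R = (−(97/100) + 21/20) / (2·(1/5)) = 1/5 m/s
check:
braking lasts T_s = (1/5)/(5/2) = 0.0800 s
reaction-phase robot travel = 0.2000·0.2500 = 0.0500 m
robot covers 0.2000·0.0800 − ½·2.5000·0.0800² = 0.0080 m while stopping
human over T_r+T_s: 1.8000·(0.2500+0.0800) = 0.5940 m
margins: 0.0600+0.0050+0.0000 = 0.0650 m
sum ≈ 0.0500+0.0080+0.5940+0.0650 ≈ 0.7170 m = S ✓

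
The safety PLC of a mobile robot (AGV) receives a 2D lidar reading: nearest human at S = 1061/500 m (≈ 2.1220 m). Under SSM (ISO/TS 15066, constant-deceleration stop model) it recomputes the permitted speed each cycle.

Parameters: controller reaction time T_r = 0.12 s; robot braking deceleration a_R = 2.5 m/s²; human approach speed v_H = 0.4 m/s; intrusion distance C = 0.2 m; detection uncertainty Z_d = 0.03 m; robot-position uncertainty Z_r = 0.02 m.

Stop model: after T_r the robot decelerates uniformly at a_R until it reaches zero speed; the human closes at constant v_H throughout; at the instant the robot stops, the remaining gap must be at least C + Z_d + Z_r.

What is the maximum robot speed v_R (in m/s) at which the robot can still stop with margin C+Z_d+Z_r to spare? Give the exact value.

v_R_max = 12/5 m/s = 2.4000 m/s

at the boundary: (1/5)·v² + (7/25)·v + (-228/125) = 0
  disc = (7/25)² − 4·(1/5)·(-228/125) = 961/625 ; √disc = 31/25
  v_R = (−(7/25) + 31/25) / (2·(1/5)) = 12/5 m/s
check:
stop time T_s = (12/5)/(5/2) = 0.9600 s
robot covers v_R·T_r = 2.4000·0.1200 = 0.2880 m before braking
robot under decel: 2.4000²/(2·2.5000) = 1.1520 m
human closes 0.4000·1.0800 = 0.4320 m
C+Z_d+Z_r = 0.2000+0.0300+0.0200 = 0.2500 m
sum ≈ 0.2880+1.1520+0.4320+0.2500 ≈ 2.1220 m = S ✓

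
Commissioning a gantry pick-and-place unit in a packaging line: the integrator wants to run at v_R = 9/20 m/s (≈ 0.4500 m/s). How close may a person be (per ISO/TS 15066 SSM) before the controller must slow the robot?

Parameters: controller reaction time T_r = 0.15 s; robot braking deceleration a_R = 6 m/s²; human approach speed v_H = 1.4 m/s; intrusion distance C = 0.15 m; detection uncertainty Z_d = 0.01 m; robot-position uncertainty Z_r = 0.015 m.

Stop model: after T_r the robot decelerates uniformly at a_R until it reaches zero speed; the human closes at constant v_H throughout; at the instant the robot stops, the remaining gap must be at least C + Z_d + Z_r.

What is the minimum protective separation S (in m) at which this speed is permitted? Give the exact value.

T_s = v_R/a_R = (9/20)/6 = 0.0750 s
robot in T_r: 0.4500·0.1500 = 0.0675 m
robot covers 0.4500·0.0750 − ½·6.0000·0.0750² = 0.0169 m while stopping
person approaches 1.4000·(0.1500+0.0750) = 0.3150 m
C+Z_d+Z_r = 0.1500+0.0100+0.0150 = 0.1750 m
S_min ≈ 0.0675+0.0169+0.3150+0.1750  ⇒  S_min = 919/1600 m

S_min = 919/1600 m = 0.5744 m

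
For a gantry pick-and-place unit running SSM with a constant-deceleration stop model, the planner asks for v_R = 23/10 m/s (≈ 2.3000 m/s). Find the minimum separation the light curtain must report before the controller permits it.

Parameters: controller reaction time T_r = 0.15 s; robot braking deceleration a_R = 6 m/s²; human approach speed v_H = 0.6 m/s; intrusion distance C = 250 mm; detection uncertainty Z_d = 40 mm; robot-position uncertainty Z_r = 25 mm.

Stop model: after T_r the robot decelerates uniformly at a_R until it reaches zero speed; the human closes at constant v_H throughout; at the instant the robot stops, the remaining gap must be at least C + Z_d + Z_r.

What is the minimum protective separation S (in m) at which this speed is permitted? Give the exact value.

S_min = 341/240 m = 1.4208 m

T_s = v_R/a_R = (23/10)/6 = 0.3833 s
reaction-phase robot travel = 2.3000·0.1500 = 0.3450 m
robot covers 2.3000·0.3833 − ½·6.0000·0.3833² = 0.4408 m while stopping
human over T_r+T_s: 0.6000·(0.1500+0.3833) = 0.3200 m
residual clearance needed = 0.2500+0.0400+0.0250 = 0.3150 m
S_min ≈ 0.3450+0.4408+0.3200+0.3150  ⇒  S_min = 341/240 m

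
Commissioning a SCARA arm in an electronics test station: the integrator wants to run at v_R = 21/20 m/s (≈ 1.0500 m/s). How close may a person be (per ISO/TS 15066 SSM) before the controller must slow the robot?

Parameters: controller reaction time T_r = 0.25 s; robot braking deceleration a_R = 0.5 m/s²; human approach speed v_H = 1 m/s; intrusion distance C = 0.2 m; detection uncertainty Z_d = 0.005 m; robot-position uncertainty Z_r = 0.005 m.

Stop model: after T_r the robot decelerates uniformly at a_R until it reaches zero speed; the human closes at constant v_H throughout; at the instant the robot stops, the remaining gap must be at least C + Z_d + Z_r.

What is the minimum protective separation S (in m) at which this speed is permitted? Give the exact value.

T_s = v_R/a_R = (21/20)/(1/2) = 2.1000 s
robot in T_r: 1.0500·0.2500 = 0.2625 m
robot covers 1.0500·2.1000 − ½·0.5000·2.1000² = 1.1025 m while stopping
person approaches 1.0000·(0.2500+2.1000) = 2.3500 m
margins: 0.2000+0.0050+0.0050 = 0.2100 m
S_min ≈ 0.2625+1.1025+2.3500+0.2100  ⇒  S_min = 157/40 m

S_min = 157/40 m = 3.9250 m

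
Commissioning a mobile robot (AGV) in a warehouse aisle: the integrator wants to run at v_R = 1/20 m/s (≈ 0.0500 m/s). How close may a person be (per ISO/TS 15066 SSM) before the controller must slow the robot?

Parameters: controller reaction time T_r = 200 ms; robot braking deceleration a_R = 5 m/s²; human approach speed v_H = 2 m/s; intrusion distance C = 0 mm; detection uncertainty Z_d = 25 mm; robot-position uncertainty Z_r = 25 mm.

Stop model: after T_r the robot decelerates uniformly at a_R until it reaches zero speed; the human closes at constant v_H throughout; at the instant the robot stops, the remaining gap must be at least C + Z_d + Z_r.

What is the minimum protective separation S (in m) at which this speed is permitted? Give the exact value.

S_min = 1921/4000 m = 0.4803 m

braking lasts T_s = (1/20)/5 = 0.0100 s
reaction-phase robot travel = 0.0500·0.2000 = 0.0100 m
robot covers 0.0500·0.0100 − ½·5.0000·0.0100² = 0.0003 m while stopping
person approaches 2.0000·(0.2000+0.0100) = 0.4200 m
C+Z_d+Z_r = 0.0000+0.0250+0.0250 = 0.0500 m
S_min ≈ 0.0100+0.0003+0.4200+0.0500  ⇒  S_min = 1921/4000 m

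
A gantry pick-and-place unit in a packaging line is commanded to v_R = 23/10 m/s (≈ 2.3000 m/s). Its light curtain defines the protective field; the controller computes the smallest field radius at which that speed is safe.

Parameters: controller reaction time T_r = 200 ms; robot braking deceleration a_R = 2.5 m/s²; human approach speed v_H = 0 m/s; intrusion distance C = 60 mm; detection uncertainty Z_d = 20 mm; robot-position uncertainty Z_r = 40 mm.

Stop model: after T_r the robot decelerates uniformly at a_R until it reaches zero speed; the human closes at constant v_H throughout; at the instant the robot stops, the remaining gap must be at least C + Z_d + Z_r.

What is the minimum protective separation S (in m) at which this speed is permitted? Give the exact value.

stop time T_s = (23/10)/(5/2) = 0.9200 s
robot in T_r: 2.3000·0.2000 = 0.4600 m
robot covers 2.3000·0.9200 − ½·2.5000·0.9200² = 1.0580 m while stopping
human over T_r+T_s: 0.0000·(0.2000+0.9200) = 0.0000 m
residual clearance needed = 0.0600+0.0200+0.0400 = 0.1200 m
S_min ≈ 0.4600+1.0580+0.0000+0.1200  ⇒  S_min = 819/500 m

S_min = 819/500 m = 1.6380 m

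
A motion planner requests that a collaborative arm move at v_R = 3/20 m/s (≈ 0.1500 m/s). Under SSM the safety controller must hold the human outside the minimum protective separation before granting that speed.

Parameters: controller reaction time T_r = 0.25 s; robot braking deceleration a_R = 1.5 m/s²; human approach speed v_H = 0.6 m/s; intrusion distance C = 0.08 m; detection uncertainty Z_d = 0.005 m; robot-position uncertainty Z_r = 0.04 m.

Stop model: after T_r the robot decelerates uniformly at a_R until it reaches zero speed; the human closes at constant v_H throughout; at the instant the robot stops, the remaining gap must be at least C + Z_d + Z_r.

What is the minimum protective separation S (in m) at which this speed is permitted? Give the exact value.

S_min = 19/50 m = 0.3800 m

braking lasts T_s = (3/20)/(3/2) = 0.1000 s
robot in T_r: 0.1500·0.2500 = 0.0375 m
robot under decel: 0.1500²/(2·1.5000) = 0.0075 m
human over T_r+T_s: 0.6000·(0.2500+0.1000) = 0.2100 m
margins: 0.0800+0.0050+0.0400 = 0.1250 m
S_min ≈ 0.0375+0.0075+0.2100+0.1250  ⇒  S_min = 19/50 m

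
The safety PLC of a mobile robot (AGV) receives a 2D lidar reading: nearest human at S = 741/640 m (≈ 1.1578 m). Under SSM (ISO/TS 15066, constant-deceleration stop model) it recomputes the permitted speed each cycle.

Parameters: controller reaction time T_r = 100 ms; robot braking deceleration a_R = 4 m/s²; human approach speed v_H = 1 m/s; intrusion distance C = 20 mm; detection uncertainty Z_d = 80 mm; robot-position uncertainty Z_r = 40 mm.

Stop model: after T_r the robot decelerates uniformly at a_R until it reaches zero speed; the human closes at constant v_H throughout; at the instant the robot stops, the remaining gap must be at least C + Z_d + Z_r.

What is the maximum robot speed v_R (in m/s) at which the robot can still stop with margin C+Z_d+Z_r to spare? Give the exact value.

quadratic (1/8)·v² + (7/20)·v + (-2937/3200) = 0
  disc = (7/20)² − 4·(1/8)·(-2937/3200) = 3721/6400 ; √disc = 61/80
  v_R = (−(7/20) + 61/80) / (2·(1/8)) = 33/20 m/s
check:
T_s = v_R/a_R = (33/20)/4 = 0.4125 s
robot in T_r: 1.6500·0.1000 = 0.1650 m
robot under decel: 1.6500²/(2·4.0000) = 0.3403 m
human over T_r+T_s: 1.0000·(0.1000+0.4125) = 0.5125 m
margins: 0.0200+0.0800+0.0400 = 0.1400 m
sum ≈ 0.1650+0.3403+0.5125+0.1400 ≈ 1.1578 m = S ✓

v_R_max = 33/20 m/s = 1.6500 m/s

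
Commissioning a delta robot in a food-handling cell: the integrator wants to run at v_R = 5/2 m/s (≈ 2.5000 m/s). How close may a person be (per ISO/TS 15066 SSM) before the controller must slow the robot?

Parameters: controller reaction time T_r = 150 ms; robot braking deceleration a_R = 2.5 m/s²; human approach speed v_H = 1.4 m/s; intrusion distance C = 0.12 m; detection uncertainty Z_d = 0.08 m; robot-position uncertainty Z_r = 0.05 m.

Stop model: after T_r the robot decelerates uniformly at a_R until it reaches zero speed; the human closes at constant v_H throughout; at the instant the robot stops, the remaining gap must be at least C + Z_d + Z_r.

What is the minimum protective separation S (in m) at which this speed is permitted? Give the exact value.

S_min = 697/200 m = 3.4850 m

T_s = v_R/a_R = (5/2)/(5/2) = 1.0000 s
robot in T_r: 2.5000·0.1500 = 0.3750 m
robot covers 2.5000·1.0000 − ½·2.5000·1.0000² = 1.2500 m while stopping
human over T_r+T_s: 1.4000·(0.1500+1.0000) = 1.6100 m
C+Z_d+Z_r = 0.1200+0.0800+0.0500 = 0.2500 m
S_min ≈ 0.3750+1.2500+1.6100+0.2500  ⇒  S_min = 697/200 m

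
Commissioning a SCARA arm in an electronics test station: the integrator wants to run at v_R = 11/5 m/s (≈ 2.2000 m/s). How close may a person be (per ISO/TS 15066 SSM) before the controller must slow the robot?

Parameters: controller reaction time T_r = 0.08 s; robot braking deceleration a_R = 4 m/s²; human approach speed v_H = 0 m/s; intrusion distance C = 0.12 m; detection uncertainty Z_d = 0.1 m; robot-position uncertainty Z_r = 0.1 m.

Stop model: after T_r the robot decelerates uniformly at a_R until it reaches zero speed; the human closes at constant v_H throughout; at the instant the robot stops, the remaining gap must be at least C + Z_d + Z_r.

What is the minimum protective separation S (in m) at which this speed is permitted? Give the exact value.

braking lasts T_s = (11/5)/4 = 0.5500 s
robot covers v_R·T_r = 2.2000·0.0800 = 0.1760 m before braking
braking distance = 2.2000²/(2·4.0000) = 0.6050 m
person approaches 0.0000·(0.0800+0.5500) = 0.0000 m
margins: 0.1200+0.1000+0.1000 = 0.3200 m
S_min ≈ 0.1760+0.6050+0.0000+0.3200  ⇒  S_min = 1101/1000 m

S_min = 1101/1000 m = 1.1010 m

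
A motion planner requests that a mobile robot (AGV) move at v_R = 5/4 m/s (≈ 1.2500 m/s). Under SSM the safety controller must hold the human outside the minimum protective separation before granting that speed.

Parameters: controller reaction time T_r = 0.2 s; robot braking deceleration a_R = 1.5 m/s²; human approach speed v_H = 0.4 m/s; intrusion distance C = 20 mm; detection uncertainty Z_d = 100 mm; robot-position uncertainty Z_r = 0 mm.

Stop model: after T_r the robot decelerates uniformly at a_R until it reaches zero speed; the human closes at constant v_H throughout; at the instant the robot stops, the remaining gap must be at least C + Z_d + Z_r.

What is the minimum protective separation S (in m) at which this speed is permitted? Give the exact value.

T_s = v_R/a_R = (5/4)/(3/2) = 0.8333 s
robot covers v_R·T_r = 1.2500·0.2000 = 0.2500 m before braking
robot under decel: 1.2500²/(2·1.5000) = 0.5208 m
human over T_r+T_s: 0.4000·(0.2000+0.8333) = 0.4133 m
C+Z_d+Z_r = 0.0200+0.1000+0.0000 = 0.1200 m
S_min ≈ 0.2500+0.5208+0.4133+0.1200  ⇒  S_min = 313/240 m

S_min = 313/240 m = 1.3042 m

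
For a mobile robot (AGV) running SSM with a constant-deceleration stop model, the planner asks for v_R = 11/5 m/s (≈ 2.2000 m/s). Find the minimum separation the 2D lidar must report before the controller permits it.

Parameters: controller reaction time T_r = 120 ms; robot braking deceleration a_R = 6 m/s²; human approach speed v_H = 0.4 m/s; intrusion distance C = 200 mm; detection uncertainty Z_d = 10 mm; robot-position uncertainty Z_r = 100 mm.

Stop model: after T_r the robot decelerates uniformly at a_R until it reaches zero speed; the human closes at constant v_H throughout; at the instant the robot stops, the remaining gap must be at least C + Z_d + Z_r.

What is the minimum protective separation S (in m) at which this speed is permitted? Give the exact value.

T_s = v_R/a_R = (11/5)/6 = 0.3667 s
robot in T_r: 2.2000·0.1200 = 0.2640 m
robot covers 2.2000·0.3667 − ½·6.0000·0.3667² = 0.4033 m while stopping
human closes 0.4000·0.4867 = 0.1947 m
C+Z_d+Z_r = 0.2000+0.0100+0.1000 = 0.3100 m
S_min ≈ 0.2640+0.4033+0.1947+0.3100  ⇒  S_min = 293/250 m

S_min = 293/250 m = 1.1720 m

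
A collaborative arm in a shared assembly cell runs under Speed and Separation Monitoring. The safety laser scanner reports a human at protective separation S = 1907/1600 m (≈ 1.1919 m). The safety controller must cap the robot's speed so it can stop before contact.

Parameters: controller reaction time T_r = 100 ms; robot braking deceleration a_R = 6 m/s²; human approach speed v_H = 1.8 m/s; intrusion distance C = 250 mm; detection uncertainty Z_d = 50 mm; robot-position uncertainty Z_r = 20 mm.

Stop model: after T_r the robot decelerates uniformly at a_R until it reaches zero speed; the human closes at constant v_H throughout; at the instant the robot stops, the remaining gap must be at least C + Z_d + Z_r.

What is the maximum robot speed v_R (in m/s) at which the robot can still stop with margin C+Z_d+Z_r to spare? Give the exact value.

v_R_max = 27/20 m/s = 1.3500 m/s

at the boundary: (1/12)·v² + (2/5)·v + (-1107/1600) = 0
  disc = (2/5)² − 4·(1/12)·(-1107/1600) = 25/64 ; √disc = 5/8
  v_R = (−(2/5) + 5/8) / (2·(1/12)) = 27/20 m/s
check:
T_s = v_R/a_R = (27/20)/6 = 0.2250 s
reaction-phase robot travel = 1.3500·0.1000 = 0.1350 m
robot under decel: 1.3500²/(2·6.0000) = 0.1519 m
human closes 1.8000·0.3250 = 0.5850 m
C+Z_d+Z_r = 0.2500+0.0500+0.0200 = 0.3200 m
sum ≈ 0.1350+0.1519+0.5850+0.3200 ≈ 1.1919 m = S ✓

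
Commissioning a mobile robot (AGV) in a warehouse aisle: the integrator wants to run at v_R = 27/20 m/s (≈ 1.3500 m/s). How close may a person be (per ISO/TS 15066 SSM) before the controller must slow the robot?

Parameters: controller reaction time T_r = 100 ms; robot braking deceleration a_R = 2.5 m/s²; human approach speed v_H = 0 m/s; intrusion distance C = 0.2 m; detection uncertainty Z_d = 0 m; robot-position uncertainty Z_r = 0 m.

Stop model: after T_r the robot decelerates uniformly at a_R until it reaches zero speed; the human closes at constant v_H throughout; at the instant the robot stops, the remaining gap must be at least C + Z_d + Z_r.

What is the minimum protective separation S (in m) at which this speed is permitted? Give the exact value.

S_min = 1399/2000 m = 0.6995 m

stop time T_s = (27/20)/(5/2) = 0.5400 s
robot in T_r: 1.3500·0.1000 = 0.1350 m
braking distance = 1.3500²/(2·2.5000) = 0.3645 m
person approaches 0.0000·(0.1000+0.5400) = 0.0000 m
residual clearance needed = 0.2000+0.0000+0.0000 = 0.2000 m
S_min ≈ 0.1350+0.3645+0.0000+0.2000  ⇒  S_min = 1399/2000 m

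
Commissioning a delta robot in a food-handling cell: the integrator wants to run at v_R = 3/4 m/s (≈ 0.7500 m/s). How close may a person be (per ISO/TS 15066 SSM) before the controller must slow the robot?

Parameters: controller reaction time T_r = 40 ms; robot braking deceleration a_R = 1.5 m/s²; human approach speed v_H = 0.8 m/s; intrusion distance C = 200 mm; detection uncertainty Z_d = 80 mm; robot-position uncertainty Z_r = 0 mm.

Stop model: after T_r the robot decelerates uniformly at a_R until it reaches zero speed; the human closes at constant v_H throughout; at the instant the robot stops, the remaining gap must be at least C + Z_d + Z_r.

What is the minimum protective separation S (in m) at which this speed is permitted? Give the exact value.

braking lasts T_s = (3/4)/(3/2) = 0.5000 s
robot covers v_R·T_r = 0.7500·0.0400 = 0.0300 m before braking
robot under decel: 0.7500²/(2·1.5000) = 0.1875 m
human closes 0.8000·0.5400 = 0.4320 m
C+Z_d+Z_r = 0.2000+0.0800+0.0000 = 0.2800 m
S_min ≈ 0.0300+0.1875+0.4320+0.2800  ⇒  S_min = 1859/2000 m

S_min = 1859/2000 m = 0.9295 m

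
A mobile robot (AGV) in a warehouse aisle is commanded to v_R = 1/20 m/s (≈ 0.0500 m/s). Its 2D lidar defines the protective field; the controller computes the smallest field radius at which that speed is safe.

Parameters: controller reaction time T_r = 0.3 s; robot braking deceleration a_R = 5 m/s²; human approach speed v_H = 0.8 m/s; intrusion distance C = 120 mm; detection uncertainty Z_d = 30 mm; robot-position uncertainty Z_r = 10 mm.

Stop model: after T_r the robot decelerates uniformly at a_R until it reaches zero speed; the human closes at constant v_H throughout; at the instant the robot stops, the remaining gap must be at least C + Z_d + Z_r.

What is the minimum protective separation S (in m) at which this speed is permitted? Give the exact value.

T_s = v_R/a_R = (1/20)/5 = 0.0100 s
reaction-phase robot travel = 0.0500·0.3000 = 0.0150 m
robot covers 0.0500·0.0100 − ½·5.0000·0.0100² = 0.0003 m while stopping
person approaches 0.8000·(0.3000+0.0100) = 0.2480 m
margins: 0.1200+0.0300+0.0100 = 0.1600 m
S_min ≈ 0.0150+0.0003+0.2480+0.1600  ⇒  S_min = 1693/4000 m

S_min = 1693/4000 m = 0.4233 m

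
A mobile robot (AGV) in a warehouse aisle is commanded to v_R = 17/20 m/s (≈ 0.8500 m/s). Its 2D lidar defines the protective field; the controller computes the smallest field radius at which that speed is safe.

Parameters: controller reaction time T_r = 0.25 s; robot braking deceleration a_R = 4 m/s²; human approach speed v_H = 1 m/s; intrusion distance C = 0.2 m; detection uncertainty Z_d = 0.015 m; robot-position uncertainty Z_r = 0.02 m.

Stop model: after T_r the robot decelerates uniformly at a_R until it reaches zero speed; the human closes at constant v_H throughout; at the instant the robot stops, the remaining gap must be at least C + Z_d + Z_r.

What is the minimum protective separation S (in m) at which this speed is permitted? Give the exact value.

T_s = v_R/a_R = (17/20)/4 = 0.2125 s
robot covers v_R·T_r = 0.8500·0.2500 = 0.2125 m before braking
robot covers 0.8500·0.2125 − ½·4.0000·0.2125² = 0.0903 m while stopping
human over T_r+T_s: 1.0000·(0.2500+0.2125) = 0.4625 m
C+Z_d+Z_r = 0.2000+0.0150+0.0200 = 0.2350 m
S_min ≈ 0.2125+0.0903+0.4625+0.2350  ⇒  S_min = 3201/3200 m

S_min = 3201/3200 m = 1.0003 m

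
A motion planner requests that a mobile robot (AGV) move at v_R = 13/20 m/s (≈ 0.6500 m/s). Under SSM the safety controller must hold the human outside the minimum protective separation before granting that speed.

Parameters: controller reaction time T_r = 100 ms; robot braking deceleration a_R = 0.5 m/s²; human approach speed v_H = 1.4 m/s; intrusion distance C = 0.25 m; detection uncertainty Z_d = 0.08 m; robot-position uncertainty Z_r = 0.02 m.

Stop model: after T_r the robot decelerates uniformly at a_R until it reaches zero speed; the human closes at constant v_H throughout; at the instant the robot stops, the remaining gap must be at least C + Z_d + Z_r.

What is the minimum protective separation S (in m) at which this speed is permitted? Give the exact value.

S_min = 1119/400 m = 2.7975 m

T_s = v_R/a_R = (13/20)/(1/2) = 1.3000 s
robot covers v_R·T_r = 0.6500·0.1000 = 0.0650 m before braking
braking distance = 0.6500²/(2·0.5000) = 0.4225 m
human over T_r+T_s: 1.4000·(0.1000+1.3000) = 1.9600 m
margins: 0.2500+0.0800+0.0200 = 0.3500 m
S_min ≈ 0.0650+0.4225+1.9600+0.3500  ⇒  S_min = 1119/400 m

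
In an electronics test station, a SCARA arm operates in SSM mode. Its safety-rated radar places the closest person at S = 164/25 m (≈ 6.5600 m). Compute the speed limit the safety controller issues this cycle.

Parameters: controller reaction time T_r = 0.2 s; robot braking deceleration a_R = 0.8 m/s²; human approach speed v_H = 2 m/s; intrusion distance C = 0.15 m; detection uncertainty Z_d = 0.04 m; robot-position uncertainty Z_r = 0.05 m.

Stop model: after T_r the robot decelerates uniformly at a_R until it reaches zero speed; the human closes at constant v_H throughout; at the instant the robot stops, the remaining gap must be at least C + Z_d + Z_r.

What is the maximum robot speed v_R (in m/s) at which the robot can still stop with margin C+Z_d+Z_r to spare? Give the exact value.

at the boundary: (5/8)·v² + (27/10)·v + (-148/25) = 0
  disc = (27/10)² − 4·(5/8)·(-148/25) = 2209/100 ; √disc = 47/10
  v_R = (−(27/10) + 47/10) / (2·(5/8)) = 8/5 m/s
check:
T_s = v_R/a_R = (8/5)/(4/5) = 2.0000 s
robot in T_r: 1.6000·0.2000 = 0.3200 m
robot under decel: 1.6000²/(2·0.8000) = 1.6000 m
person approaches 2.0000·(0.2000+2.0000) = 4.4000 m
margins: 0.1500+0.0400+0.0500 = 0.2400 m
sum ≈ 0.3200+1.6000+4.4000+0.2400 ≈ 6.5600 m = S ✓

v_R_max = 8/5 m/s = 1.6000 m/s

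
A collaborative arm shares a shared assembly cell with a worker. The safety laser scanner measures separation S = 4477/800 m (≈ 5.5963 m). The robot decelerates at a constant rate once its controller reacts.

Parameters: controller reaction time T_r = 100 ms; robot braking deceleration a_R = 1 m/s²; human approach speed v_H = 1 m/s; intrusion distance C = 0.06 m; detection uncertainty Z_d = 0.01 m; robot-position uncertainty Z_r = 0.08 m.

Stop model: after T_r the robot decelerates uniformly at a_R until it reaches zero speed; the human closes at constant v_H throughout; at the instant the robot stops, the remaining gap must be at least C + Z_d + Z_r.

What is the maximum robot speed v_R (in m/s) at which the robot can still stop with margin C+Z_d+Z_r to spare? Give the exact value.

v_R_max = 47/20 m/s = 2.3500 m/s

at the boundary: (1/2)·v² + (11/10)·v + (-4277/800) = 0
  disc = (11/10)² − 4·(1/2)·(-4277/800) = 4761/400 ; √disc = 69/20
  v_R = (−(11/10) + 69/20) / (2·(1/2)) = 47/20 m/s
check:
T_s = v_R/a_R = (47/20)/1 = 2.3500 s
robot in T_r: 2.3500·0.1000 = 0.2350 m
robot covers 2.3500·2.3500 − ½·1.0000·2.3500² = 2.7612 m while stopping
person approaches 1.0000·(0.1000+2.3500) = 2.4500 m
C+Z_d+Z_r = 0.0600+0.0100+0.0800 = 0.1500 m
sum ≈ 0.2350+2.7612+2.4500+0.1500 ≈ 5.5963 m = S ✓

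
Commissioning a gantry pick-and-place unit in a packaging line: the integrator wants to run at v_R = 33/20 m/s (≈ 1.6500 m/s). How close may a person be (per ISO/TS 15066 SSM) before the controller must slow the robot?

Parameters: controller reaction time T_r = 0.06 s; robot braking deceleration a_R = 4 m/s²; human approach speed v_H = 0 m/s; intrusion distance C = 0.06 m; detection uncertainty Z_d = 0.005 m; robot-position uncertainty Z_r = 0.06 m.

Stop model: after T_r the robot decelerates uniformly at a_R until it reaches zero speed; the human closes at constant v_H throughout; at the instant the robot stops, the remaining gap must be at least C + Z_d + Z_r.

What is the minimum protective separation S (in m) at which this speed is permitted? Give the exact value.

braking lasts T_s = (33/20)/4 = 0.4125 s
robot in T_r: 1.6500·0.0600 = 0.0990 m
robot covers 1.6500·0.4125 − ½·4.0000·0.4125² = 0.3403 m while stopping
human closes 0.0000·0.4725 = 0.0000 m
C+Z_d+Z_r = 0.0600+0.0050+0.0600 = 0.1250 m
S_min ≈ 0.0990+0.3403+0.0000+0.1250  ⇒  S_min = 9029/16000 m

S_min = 9029/16000 m = 0.5643 m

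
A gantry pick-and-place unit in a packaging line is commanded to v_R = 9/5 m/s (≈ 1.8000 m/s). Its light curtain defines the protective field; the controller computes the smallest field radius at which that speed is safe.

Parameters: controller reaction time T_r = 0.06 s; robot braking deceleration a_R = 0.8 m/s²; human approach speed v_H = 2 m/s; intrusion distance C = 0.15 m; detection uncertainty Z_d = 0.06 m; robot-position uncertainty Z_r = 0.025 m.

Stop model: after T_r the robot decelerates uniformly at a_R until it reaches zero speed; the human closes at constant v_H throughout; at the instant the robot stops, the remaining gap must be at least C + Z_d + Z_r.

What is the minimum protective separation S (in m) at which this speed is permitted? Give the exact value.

stop time T_s = (9/5)/(4/5) = 2.2500 s
robot covers v_R·T_r = 1.8000·0.0600 = 0.1080 m before braking
robot covers 1.8000·2.2500 − ½·0.8000·2.2500² = 2.0250 m while stopping
human closes 2.0000·2.3100 = 4.6200 m
C+Z_d+Z_r = 0.1500+0.0600+0.0250 = 0.2350 m
S_min ≈ 0.1080+2.0250+4.6200+0.2350  ⇒  S_min = 1747/250 m

S_min = 1747/250 m = 6.9880 m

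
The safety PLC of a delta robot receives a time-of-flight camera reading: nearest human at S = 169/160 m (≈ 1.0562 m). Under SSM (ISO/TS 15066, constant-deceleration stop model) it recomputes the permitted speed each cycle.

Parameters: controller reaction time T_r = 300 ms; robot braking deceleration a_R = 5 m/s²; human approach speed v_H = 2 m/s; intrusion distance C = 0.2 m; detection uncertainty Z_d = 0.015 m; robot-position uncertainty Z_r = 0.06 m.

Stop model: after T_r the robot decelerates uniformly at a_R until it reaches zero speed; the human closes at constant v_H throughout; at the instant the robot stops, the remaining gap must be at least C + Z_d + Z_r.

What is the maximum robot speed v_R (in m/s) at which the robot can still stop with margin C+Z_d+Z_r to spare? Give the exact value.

collect terms ⇒ (1/10)·v_R² + (7/10)·v_R + (-29/160) = 0
  disc = (7/10)² − 4·(1/10)·(-29/160) = 9/16 ; √disc = 3/4
  v_R = (−(7/10) + 3/4) / (2·(1/10)) = 1/4 m/s
check:
T_s = v_R/a_R = (1/4)/5 = 0.0500 s
robot covers v_R·T_r = 0.2500·0.3000 = 0.0750 m before braking
robot covers 0.2500·0.0500 − ½·5.0000·0.0500² = 0.0063 m while stopping
human closes 2.0000·0.3500 = 0.7000 m
C+Z_d+Z_r = 0.2000+0.0150+0.0600 = 0.2750 m
sum ≈ 0.0750+0.0063+0.7000+0.2750 ≈ 1.0562 m = S ✓

v_R_max = 1/4 m/s = 0.2500 m/s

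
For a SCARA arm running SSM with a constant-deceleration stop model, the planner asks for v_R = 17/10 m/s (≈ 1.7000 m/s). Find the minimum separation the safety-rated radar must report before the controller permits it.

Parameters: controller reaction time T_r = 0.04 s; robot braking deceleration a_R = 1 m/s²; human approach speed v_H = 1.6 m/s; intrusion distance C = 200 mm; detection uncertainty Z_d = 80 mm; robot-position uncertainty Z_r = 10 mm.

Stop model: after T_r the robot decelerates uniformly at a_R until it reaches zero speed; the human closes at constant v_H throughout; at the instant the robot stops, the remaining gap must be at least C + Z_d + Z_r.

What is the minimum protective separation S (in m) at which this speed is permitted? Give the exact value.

braking lasts T_s = (17/10)/1 = 1.7000 s
robot covers v_R·T_r = 1.7000·0.0400 = 0.0680 m before braking
robot under decel: 1.7000²/(2·1.0000) = 1.4450 m
person approaches 1.6000·(0.0400+1.7000) = 2.7840 m
C+Z_d+Z_r = 0.2000+0.0800+0.0100 = 0.2900 m
S_min ≈ 0.0680+1.4450+2.7840+0.2900  ⇒  S_min = 4587/1000 m

S_min = 4587/1000 m = 4.5870 m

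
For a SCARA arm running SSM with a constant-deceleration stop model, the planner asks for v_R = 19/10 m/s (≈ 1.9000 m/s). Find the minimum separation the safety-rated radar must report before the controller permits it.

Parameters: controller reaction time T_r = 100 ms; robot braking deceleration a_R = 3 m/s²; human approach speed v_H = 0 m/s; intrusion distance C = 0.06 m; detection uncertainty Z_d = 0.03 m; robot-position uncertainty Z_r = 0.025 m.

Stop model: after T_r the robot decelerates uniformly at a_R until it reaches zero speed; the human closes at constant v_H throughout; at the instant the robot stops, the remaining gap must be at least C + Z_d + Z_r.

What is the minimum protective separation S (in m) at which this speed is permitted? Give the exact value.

stop time T_s = (19/10)/3 = 0.6333 s
robot in T_r: 1.9000·0.1000 = 0.1900 m
braking distance = 1.9000²/(2·3.0000) = 0.6017 m
human over T_r+T_s: 0.0000·(0.1000+0.6333) = 0.0000 m
margins: 0.0600+0.0300+0.0250 = 0.1150 m
S_min ≈ 0.1900+0.6017+0.0000+0.1150  ⇒  S_min = 68/75 m

S_min = 68/75 m = 0.9067 m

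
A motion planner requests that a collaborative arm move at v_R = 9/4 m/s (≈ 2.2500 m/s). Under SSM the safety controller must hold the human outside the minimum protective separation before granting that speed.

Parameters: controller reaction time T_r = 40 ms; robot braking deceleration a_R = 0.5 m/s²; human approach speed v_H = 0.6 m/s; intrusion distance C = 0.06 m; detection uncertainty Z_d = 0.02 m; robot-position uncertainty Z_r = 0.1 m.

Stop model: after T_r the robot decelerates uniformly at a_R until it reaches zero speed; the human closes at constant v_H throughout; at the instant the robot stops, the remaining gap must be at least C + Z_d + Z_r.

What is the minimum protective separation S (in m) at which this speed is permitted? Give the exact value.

S_min = 16113/2000 m = 8.0565 m

stop time T_s = (9/4)/(1/2) = 4.5000 s
robot covers v_R·T_r = 2.2500·0.0400 = 0.0900 m before braking
robot under decel: 2.2500²/(2·0.5000) = 5.0625 m
human closes 0.6000·4.5400 = 2.7240 m
residual clearance needed = 0.0600+0.0200+0.1000 = 0.1800 m
S_min ≈ 0.0900+5.0625+2.7240+0.1800  ⇒  S_min = 16113/2000 m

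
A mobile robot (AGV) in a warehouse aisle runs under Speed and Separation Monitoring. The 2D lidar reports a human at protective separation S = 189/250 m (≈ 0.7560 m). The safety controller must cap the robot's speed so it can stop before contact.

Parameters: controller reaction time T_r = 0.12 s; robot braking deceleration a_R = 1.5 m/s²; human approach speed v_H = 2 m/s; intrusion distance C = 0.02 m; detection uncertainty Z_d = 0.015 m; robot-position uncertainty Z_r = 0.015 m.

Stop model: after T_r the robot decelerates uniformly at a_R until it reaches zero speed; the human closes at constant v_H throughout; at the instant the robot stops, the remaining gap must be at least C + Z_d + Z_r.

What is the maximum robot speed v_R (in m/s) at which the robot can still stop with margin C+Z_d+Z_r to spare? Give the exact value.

v_R_max = 3/10 m/s = 0.3000 m/s

at the boundary: (1/3)·v² + (109/75)·v + (-233/500) = 0
  disc = (109/75)² − 4·(1/3)·(-233/500) = 15376/5625 ; √disc = 124/75
  v_R = (−(109/75) + 124/75) / (2·(1/3)) = 3/10 m/s
check:
braking lasts T_s = (3/10)/(3/2) = 0.2000 s
robot in T_r: 0.3000·0.1200 = 0.0360 m
braking distance = 0.3000²/(2·1.5000) = 0.0300 m
human over T_r+T_s: 2.0000·(0.1200+0.2000) = 0.6400 m
margins: 0.0200+0.0150+0.0150 = 0.0500 m
sum ≈ 0.0360+0.0300+0.6400+0.0500 ≈ 0.7560 m = S ✓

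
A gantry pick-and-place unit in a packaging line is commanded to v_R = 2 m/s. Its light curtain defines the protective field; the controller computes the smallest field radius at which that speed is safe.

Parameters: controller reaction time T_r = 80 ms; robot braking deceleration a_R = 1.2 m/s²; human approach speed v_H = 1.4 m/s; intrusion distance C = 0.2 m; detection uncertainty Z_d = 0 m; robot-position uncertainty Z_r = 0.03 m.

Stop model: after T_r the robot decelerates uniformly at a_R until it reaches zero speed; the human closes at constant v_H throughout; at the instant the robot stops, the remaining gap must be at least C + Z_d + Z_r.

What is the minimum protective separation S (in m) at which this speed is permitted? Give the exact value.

T_s = v_R/a_R = 2/(6/5) = 1.6667 s
robot in T_r: 2.0000·0.0800 = 0.1600 m
braking distance = 2.0000²/(2·1.2000) = 1.6667 m
person approaches 1.4000·(0.0800+1.6667) = 2.4453 m
C+Z_d+Z_r = 0.2000+0.0000+0.0300 = 0.2300 m
S_min ≈ 0.1600+1.6667+2.4453+0.2300  ⇒  S_min = 2251/500 m

S_min = 2251/500 m = 4.5020 m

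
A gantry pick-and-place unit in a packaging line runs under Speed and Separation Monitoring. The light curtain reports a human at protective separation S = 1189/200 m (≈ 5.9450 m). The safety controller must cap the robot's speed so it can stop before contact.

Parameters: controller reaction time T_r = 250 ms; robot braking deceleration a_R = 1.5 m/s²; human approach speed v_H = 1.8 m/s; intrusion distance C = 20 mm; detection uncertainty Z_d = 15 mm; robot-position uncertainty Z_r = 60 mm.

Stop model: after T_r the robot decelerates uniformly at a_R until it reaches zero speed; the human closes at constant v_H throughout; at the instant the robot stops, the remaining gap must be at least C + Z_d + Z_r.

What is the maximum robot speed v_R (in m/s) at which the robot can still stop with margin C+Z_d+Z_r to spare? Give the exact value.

v_R_max = 12/5 m/s = 2.4000 m/s

at the boundary: (1/3)·v² + (29/20)·v + (-27/5) = 0
  disc = (29/20)² − 4·(1/3)·(-27/5) = 3721/400 ; √disc = 61/20
  v_R = (−(29/20) + 61/20) / (2·(1/3)) = 12/5 m/s
check:
stop time T_s = (12/5)/(3/2) = 1.6000 s
robot covers v_R·T_r = 2.4000·0.2500 = 0.6000 m before braking
robot under decel: 2.4000²/(2·1.5000) = 1.9200 m
human over T_r+T_s: 1.8000·(0.2500+1.6000) = 3.3300 m
margins: 0.0200+0.0150+0.0600 = 0.0950 m
sum ≈ 0.6000+1.9200+3.3300+0.0950 ≈ 5.9450 m = S ✓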